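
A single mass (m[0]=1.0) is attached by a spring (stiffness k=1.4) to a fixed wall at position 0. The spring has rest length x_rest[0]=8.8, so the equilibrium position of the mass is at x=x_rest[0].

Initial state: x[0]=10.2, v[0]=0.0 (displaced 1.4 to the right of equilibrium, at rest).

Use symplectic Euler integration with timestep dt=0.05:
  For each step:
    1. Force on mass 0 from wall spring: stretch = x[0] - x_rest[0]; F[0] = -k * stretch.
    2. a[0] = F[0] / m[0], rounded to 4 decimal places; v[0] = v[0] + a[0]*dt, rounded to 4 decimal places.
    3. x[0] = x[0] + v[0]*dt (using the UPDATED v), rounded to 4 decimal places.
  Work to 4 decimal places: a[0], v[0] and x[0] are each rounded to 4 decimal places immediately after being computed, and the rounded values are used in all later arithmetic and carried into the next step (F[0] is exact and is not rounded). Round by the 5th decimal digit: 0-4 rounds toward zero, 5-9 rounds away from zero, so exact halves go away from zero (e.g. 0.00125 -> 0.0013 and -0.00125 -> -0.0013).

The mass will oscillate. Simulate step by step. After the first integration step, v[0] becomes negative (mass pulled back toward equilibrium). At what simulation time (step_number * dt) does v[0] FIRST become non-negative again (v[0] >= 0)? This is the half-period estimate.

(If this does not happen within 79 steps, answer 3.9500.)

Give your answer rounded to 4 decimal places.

Step 0: x=[10.2000] v=[0.0000]
Step 1: x=[10.1951] v=[-0.0980]
Step 2: x=[10.1853] v=[-0.1957]
Step 3: x=[10.1707] v=[-0.2927]
Step 4: x=[10.1513] v=[-0.3887]
Step 5: x=[10.1271] v=[-0.4833]
Step 6: x=[10.0983] v=[-0.5762]
Step 7: x=[10.0649] v=[-0.6671]
Step 8: x=[10.0271] v=[-0.7556]
Step 9: x=[9.9850] v=[-0.8415]
Step 10: x=[9.9388] v=[-0.9245]
Step 11: x=[9.8886] v=[-1.0042]
Step 12: x=[9.8346] v=[-1.0804]
Step 13: x=[9.7770] v=[-1.1528]
Step 14: x=[9.7159] v=[-1.2212]
Step 15: x=[9.6516] v=[-1.2853]
Step 16: x=[9.5844] v=[-1.3449]
Step 17: x=[9.5144] v=[-1.3998]
Step 18: x=[9.4419] v=[-1.4498]
Step 19: x=[9.3672] v=[-1.4947]
Step 20: x=[9.2905] v=[-1.5344]
Step 21: x=[9.2121] v=[-1.5687]
Step 22: x=[9.1322] v=[-1.5975]
Step 23: x=[9.0512] v=[-1.6208]
Step 24: x=[8.9693] v=[-1.6384]
Step 25: x=[8.8868] v=[-1.6503]
Step 26: x=[8.8040] v=[-1.6564]
Step 27: x=[8.7212] v=[-1.6567]
Step 28: x=[8.6386] v=[-1.6512]
Step 29: x=[8.5566] v=[-1.6399]
Step 30: x=[8.4755] v=[-1.6229]
Step 31: x=[8.3955] v=[-1.6002]
Step 32: x=[8.3169] v=[-1.5719]
Step 33: x=[8.2400] v=[-1.5381]
Step 34: x=[8.1651] v=[-1.4989]
Step 35: x=[8.0924] v=[-1.4545]
Step 36: x=[8.0222] v=[-1.4050]
Step 37: x=[7.9547] v=[-1.3506]
Step 38: x=[7.8901] v=[-1.2914]
Step 39: x=[7.8287] v=[-1.2277]
Step 40: x=[7.7707] v=[-1.1597]
Step 41: x=[7.7163] v=[-1.0877]
Step 42: x=[7.6657] v=[-1.0118]
Step 43: x=[7.6191] v=[-0.9324]
Step 44: x=[7.5766] v=[-0.8497]
Step 45: x=[7.5384] v=[-0.7641]
Step 46: x=[7.5046] v=[-0.6758]
Step 47: x=[7.4753] v=[-0.5851]
Step 48: x=[7.4507] v=[-0.4924]
Step 49: x=[7.4308] v=[-0.3980]
Step 50: x=[7.4157] v=[-0.3022]
Step 51: x=[7.4054] v=[-0.2053]
Step 52: x=[7.4000] v=[-0.1077]
Step 53: x=[7.3995] v=[-0.0097]
Step 54: x=[7.4039] v=[0.0883]
First v>=0 after going negative at step 54, time=2.7000

Answer: 2.7000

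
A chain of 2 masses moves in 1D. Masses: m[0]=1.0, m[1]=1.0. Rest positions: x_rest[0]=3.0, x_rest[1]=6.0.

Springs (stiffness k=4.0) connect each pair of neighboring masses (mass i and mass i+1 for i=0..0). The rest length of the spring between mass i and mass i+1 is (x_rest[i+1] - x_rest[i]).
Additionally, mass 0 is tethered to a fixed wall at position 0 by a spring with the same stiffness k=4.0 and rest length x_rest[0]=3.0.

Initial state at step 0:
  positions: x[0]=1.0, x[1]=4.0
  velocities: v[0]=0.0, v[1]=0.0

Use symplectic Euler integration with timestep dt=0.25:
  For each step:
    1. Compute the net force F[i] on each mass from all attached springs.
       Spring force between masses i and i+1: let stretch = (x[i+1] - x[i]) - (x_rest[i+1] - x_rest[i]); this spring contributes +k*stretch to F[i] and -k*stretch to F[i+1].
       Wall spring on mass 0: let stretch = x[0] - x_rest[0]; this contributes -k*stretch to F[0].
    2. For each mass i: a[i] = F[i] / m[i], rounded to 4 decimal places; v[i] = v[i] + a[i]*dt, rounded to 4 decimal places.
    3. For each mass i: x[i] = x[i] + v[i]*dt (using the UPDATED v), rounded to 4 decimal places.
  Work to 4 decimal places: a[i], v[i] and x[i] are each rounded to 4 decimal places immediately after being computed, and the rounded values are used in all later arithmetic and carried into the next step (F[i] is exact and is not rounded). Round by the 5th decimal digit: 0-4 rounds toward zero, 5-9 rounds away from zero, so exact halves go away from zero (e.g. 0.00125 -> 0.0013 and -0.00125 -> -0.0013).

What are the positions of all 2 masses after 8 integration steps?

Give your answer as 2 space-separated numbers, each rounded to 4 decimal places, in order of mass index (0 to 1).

Step 0: x=[1.0000 4.0000] v=[0.0000 0.0000]
Step 1: x=[1.5000 4.0000] v=[2.0000 0.0000]
Step 2: x=[2.2500 4.1250] v=[3.0000 0.5000]
Step 3: x=[2.9063 4.5313] v=[2.6250 1.6250]
Step 4: x=[3.2422 5.2813] v=[1.3437 3.0000]
Step 5: x=[3.2774 6.2715] v=[0.1406 3.9609]
Step 6: x=[3.2417 7.2632] v=[-0.1427 3.9668]
Step 7: x=[3.4010 7.9995] v=[0.6371 2.9453]
Step 8: x=[3.8597 8.3362] v=[1.8346 1.3468]

Answer: 3.8597 8.3362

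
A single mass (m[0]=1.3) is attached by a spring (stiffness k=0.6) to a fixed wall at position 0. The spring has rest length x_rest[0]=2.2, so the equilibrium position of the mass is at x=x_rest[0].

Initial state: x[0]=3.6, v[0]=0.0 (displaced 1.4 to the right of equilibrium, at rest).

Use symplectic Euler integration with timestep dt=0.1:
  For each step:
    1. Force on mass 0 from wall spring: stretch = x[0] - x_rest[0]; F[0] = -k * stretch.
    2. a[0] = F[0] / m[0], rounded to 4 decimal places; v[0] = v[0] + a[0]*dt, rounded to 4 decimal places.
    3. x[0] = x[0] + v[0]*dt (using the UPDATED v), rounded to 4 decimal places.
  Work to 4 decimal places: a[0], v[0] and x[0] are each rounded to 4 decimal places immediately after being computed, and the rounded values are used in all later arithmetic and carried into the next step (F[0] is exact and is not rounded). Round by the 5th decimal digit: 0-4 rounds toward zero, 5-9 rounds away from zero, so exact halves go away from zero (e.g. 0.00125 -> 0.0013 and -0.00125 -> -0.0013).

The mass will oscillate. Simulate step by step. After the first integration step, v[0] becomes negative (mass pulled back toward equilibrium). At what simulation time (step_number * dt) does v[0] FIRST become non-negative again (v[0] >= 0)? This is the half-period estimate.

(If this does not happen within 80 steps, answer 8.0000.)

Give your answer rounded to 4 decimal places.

Answer: 4.7000

Derivation:
Step 0: x=[3.6000] v=[0.0000]
Step 1: x=[3.5935] v=[-0.0646]
Step 2: x=[3.5806] v=[-0.1289]
Step 3: x=[3.5613] v=[-0.1926]
Step 4: x=[3.5358] v=[-0.2554]
Step 5: x=[3.5041] v=[-0.3171]
Step 6: x=[3.4664] v=[-0.3773]
Step 7: x=[3.4228] v=[-0.4358]
Step 8: x=[3.3736] v=[-0.4922]
Step 9: x=[3.3190] v=[-0.5464]
Step 10: x=[3.2592] v=[-0.5981]
Step 11: x=[3.1945] v=[-0.6470]
Step 12: x=[3.1252] v=[-0.6929]
Step 13: x=[3.0516] v=[-0.7356]
Step 14: x=[2.9741] v=[-0.7749]
Step 15: x=[2.8930] v=[-0.8106]
Step 16: x=[2.8087] v=[-0.8426]
Step 17: x=[2.7216] v=[-0.8707]
Step 18: x=[2.6321] v=[-0.8948]
Step 19: x=[2.5406] v=[-0.9147]
Step 20: x=[2.4476] v=[-0.9304]
Step 21: x=[2.3534] v=[-0.9418]
Step 22: x=[2.2585] v=[-0.9489]
Step 23: x=[2.1633] v=[-0.9516]
Step 24: x=[2.0683] v=[-0.9499]
Step 25: x=[1.9739] v=[-0.9438]
Step 26: x=[1.8806] v=[-0.9334]
Step 27: x=[1.7887] v=[-0.9187]
Step 28: x=[1.6987] v=[-0.8997]
Step 29: x=[1.6110] v=[-0.8766]
Step 30: x=[1.5261] v=[-0.8494]
Step 31: x=[1.4443] v=[-0.8183]
Step 32: x=[1.3660] v=[-0.7834]
Step 33: x=[1.2915] v=[-0.7449]
Step 34: x=[1.2212] v=[-0.7030]
Step 35: x=[1.1554] v=[-0.6578]
Step 36: x=[1.0944] v=[-0.6096]
Step 37: x=[1.0385] v=[-0.5586]
Step 38: x=[0.9880] v=[-0.5050]
Step 39: x=[0.9431] v=[-0.4491]
Step 40: x=[0.9040] v=[-0.3911]
Step 41: x=[0.8709] v=[-0.3313]
Step 42: x=[0.8439] v=[-0.2700]
Step 43: x=[0.8232] v=[-0.2074]
Step 44: x=[0.8088] v=[-0.1439]
Step 45: x=[0.8008] v=[-0.0797]
Step 46: x=[0.7993] v=[-0.0151]
Step 47: x=[0.8043] v=[0.0496]
First v>=0 after going negative at step 47, time=4.7000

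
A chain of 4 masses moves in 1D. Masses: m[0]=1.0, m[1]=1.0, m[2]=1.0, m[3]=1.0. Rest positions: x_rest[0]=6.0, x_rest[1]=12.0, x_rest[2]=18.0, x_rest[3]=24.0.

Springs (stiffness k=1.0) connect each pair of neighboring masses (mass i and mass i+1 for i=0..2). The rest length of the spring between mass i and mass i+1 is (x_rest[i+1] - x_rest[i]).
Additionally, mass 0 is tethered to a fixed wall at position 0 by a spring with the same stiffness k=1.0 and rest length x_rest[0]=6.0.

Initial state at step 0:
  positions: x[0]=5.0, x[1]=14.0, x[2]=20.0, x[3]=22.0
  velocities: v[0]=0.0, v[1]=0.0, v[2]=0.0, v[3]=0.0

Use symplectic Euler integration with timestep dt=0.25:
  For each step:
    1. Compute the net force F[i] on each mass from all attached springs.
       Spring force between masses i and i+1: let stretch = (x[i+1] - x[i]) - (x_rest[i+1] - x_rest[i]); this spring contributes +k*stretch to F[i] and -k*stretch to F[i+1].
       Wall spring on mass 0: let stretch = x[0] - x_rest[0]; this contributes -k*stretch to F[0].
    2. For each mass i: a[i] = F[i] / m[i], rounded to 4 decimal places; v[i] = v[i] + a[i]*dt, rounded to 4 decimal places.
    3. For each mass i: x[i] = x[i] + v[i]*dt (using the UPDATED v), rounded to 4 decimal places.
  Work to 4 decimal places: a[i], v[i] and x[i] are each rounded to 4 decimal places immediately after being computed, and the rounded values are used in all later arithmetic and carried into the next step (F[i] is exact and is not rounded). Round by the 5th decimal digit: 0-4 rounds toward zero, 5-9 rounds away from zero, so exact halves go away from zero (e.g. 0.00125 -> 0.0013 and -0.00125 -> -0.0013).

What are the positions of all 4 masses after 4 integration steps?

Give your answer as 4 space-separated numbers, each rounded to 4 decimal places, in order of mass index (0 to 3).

Answer: 6.9023 12.4531 17.9938 24.0598

Derivation:
Step 0: x=[5.0000 14.0000 20.0000 22.0000] v=[0.0000 0.0000 0.0000 0.0000]
Step 1: x=[5.2500 13.8125 19.7500 22.2500] v=[1.0000 -0.7500 -1.0000 1.0000]
Step 2: x=[5.7070 13.4609 19.2852 22.7188] v=[1.8281 -1.4063 -1.8594 1.8750]
Step 3: x=[6.2920 12.9887 18.6709 23.3480] v=[2.3398 -1.8887 -2.4571 2.5166]
Step 4: x=[6.9023 12.4531 17.9938 24.0598] v=[2.4410 -2.1423 -2.7084 2.8473]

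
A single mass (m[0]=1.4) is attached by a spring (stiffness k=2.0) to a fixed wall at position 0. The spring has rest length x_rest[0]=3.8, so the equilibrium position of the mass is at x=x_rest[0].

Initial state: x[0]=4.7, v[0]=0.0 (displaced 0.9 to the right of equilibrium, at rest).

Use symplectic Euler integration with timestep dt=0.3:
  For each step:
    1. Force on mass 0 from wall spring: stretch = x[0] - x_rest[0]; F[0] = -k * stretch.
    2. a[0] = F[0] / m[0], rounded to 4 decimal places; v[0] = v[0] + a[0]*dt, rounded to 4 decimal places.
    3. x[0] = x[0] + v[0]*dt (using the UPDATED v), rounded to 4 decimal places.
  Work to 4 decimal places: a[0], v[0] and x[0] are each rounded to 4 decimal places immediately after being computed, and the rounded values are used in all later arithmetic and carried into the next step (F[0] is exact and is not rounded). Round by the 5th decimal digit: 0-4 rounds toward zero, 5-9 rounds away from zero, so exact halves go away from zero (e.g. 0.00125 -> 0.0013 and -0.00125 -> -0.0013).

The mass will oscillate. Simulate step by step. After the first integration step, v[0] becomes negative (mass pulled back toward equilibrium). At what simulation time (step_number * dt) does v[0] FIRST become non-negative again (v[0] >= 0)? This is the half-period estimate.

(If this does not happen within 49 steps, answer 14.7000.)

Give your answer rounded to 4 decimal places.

Step 0: x=[4.7000] v=[0.0000]
Step 1: x=[4.5843] v=[-0.3857]
Step 2: x=[4.3678] v=[-0.7218]
Step 3: x=[4.0783] v=[-0.9651]
Step 4: x=[3.7530] v=[-1.0844]
Step 5: x=[3.4337] v=[-1.0643]
Step 6: x=[3.1615] v=[-0.9073]
Step 7: x=[2.9714] v=[-0.6337]
Step 8: x=[2.8878] v=[-0.2786]
Step 9: x=[2.9215] v=[0.1123]
First v>=0 after going negative at step 9, time=2.7000

Answer: 2.7000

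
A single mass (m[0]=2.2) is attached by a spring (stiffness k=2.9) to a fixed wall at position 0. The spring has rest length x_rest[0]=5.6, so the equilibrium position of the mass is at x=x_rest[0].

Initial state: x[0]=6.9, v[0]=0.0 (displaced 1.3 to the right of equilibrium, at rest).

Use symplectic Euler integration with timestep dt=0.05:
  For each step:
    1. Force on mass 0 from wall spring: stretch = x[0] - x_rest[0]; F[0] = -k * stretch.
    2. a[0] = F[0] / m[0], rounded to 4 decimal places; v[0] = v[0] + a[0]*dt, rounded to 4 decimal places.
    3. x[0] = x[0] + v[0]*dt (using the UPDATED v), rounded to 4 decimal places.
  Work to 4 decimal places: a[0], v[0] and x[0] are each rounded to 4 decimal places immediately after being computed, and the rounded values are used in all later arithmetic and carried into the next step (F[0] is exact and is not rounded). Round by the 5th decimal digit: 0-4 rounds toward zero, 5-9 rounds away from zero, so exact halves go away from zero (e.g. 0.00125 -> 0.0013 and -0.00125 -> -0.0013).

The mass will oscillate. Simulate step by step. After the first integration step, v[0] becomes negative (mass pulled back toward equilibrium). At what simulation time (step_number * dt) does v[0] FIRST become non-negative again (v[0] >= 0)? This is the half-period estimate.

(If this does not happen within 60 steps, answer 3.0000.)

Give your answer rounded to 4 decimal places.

Answer: 2.7500

Derivation:
Step 0: x=[6.9000] v=[0.0000]
Step 1: x=[6.8957] v=[-0.0857]
Step 2: x=[6.8871] v=[-0.1711]
Step 3: x=[6.8743] v=[-0.2559]
Step 4: x=[6.8573] v=[-0.3399]
Step 5: x=[6.8362] v=[-0.4228]
Step 6: x=[6.8110] v=[-0.5043]
Step 7: x=[6.7818] v=[-0.5841]
Step 8: x=[6.7487] v=[-0.6620]
Step 9: x=[6.7118] v=[-0.7377]
Step 10: x=[6.6713] v=[-0.8110]
Step 11: x=[6.6272] v=[-0.8816]
Step 12: x=[6.5797] v=[-0.9493]
Step 13: x=[6.5290] v=[-1.0139]
Step 14: x=[6.4752] v=[-1.0751]
Step 15: x=[6.4186] v=[-1.1328]
Step 16: x=[6.3593] v=[-1.1868]
Step 17: x=[6.2975] v=[-1.2368]
Step 18: x=[6.2334] v=[-1.2828]
Step 19: x=[6.1672] v=[-1.3245]
Step 20: x=[6.0991] v=[-1.3619]
Step 21: x=[6.0294] v=[-1.3948]
Step 22: x=[5.9582] v=[-1.4231]
Step 23: x=[5.8859] v=[-1.4467]
Step 24: x=[5.8126] v=[-1.4655]
Step 25: x=[5.7386] v=[-1.4795]
Step 26: x=[5.6642] v=[-1.4886]
Step 27: x=[5.5896] v=[-1.4928]
Step 28: x=[5.5150] v=[-1.4921]
Step 29: x=[5.4407] v=[-1.4865]
Step 30: x=[5.3669] v=[-1.4760]
Step 31: x=[5.2939] v=[-1.4606]
Step 32: x=[5.2219] v=[-1.4404]
Step 33: x=[5.1511] v=[-1.4155]
Step 34: x=[5.0818] v=[-1.3859]
Step 35: x=[5.0142] v=[-1.3517]
Step 36: x=[4.9485] v=[-1.3131]
Step 37: x=[4.8850] v=[-1.2702]
Step 38: x=[4.8238] v=[-1.2231]
Step 39: x=[4.7652] v=[-1.1719]
Step 40: x=[4.7094] v=[-1.1169]
Step 41: x=[4.6565] v=[-1.0582]
Step 42: x=[4.6067] v=[-0.9960]
Step 43: x=[4.5602] v=[-0.9305]
Step 44: x=[4.5171] v=[-0.8620]
Step 45: x=[4.4776] v=[-0.7906]
Step 46: x=[4.4418] v=[-0.7166]
Step 47: x=[4.4098] v=[-0.6403]
Step 48: x=[4.3817] v=[-0.5619]
Step 49: x=[4.3576] v=[-0.4816]
Step 50: x=[4.3376] v=[-0.3997]
Step 51: x=[4.3218] v=[-0.3165]
Step 52: x=[4.3102] v=[-0.2323]
Step 53: x=[4.3028] v=[-0.1473]
Step 54: x=[4.2997] v=[-0.0618]
Step 55: x=[4.3009] v=[0.0239]
First v>=0 after going negative at step 55, time=2.7500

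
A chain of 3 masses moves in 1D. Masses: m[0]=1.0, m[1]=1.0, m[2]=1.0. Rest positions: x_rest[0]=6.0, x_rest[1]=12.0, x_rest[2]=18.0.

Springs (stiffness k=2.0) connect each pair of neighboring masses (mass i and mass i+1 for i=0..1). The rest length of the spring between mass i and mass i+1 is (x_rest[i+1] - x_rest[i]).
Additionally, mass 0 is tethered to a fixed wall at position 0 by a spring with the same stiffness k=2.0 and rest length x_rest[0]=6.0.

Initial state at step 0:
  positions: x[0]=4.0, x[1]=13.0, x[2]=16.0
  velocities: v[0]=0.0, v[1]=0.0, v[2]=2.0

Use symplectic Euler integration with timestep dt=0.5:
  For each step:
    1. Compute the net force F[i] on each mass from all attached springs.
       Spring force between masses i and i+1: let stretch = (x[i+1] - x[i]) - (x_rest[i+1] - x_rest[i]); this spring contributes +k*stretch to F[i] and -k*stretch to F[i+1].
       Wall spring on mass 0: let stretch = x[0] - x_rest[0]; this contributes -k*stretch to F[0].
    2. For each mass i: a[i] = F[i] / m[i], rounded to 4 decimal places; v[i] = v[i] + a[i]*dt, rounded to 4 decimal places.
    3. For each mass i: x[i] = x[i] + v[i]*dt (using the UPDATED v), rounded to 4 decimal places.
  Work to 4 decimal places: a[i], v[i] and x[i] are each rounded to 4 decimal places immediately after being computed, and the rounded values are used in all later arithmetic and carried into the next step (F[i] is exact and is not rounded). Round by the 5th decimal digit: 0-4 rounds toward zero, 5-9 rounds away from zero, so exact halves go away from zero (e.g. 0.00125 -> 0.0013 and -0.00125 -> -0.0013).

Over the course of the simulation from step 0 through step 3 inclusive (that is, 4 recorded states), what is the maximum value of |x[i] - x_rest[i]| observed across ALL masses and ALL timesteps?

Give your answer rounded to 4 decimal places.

Step 0: x=[4.0000 13.0000 16.0000] v=[0.0000 0.0000 2.0000]
Step 1: x=[6.5000 10.0000 18.5000] v=[5.0000 -6.0000 5.0000]
Step 2: x=[7.5000 9.5000 19.7500] v=[2.0000 -1.0000 2.5000]
Step 3: x=[5.7500 13.1250 18.8750] v=[-3.5000 7.2500 -1.7500]
Max displacement = 2.5000

Answer: 2.5000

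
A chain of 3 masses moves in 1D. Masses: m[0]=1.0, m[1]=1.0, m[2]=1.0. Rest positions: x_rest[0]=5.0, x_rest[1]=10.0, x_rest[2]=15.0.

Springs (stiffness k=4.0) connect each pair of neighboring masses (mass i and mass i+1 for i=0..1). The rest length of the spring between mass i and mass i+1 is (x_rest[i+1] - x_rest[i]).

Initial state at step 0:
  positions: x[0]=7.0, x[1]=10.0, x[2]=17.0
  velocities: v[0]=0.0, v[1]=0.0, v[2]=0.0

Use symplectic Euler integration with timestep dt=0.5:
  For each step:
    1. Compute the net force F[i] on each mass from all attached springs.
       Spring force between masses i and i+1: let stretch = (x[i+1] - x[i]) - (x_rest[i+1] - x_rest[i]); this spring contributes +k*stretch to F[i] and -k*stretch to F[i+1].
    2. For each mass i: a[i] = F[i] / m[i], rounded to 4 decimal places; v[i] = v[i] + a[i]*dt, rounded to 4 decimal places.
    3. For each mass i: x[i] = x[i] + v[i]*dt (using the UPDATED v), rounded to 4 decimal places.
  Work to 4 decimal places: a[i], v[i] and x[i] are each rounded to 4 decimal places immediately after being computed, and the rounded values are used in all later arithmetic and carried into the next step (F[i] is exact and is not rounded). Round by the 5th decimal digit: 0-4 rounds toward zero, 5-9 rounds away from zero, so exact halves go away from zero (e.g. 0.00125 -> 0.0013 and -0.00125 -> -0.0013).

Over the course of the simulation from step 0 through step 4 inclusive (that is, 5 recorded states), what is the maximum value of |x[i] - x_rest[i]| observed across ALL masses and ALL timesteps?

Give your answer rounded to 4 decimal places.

Answer: 4.0000

Derivation:
Step 0: x=[7.0000 10.0000 17.0000] v=[0.0000 0.0000 0.0000]
Step 1: x=[5.0000 14.0000 15.0000] v=[-4.0000 8.0000 -4.0000]
Step 2: x=[7.0000 10.0000 17.0000] v=[4.0000 -8.0000 4.0000]
Step 3: x=[7.0000 10.0000 17.0000] v=[0.0000 0.0000 0.0000]
Step 4: x=[5.0000 14.0000 15.0000] v=[-4.0000 8.0000 -4.0000]
Max displacement = 4.0000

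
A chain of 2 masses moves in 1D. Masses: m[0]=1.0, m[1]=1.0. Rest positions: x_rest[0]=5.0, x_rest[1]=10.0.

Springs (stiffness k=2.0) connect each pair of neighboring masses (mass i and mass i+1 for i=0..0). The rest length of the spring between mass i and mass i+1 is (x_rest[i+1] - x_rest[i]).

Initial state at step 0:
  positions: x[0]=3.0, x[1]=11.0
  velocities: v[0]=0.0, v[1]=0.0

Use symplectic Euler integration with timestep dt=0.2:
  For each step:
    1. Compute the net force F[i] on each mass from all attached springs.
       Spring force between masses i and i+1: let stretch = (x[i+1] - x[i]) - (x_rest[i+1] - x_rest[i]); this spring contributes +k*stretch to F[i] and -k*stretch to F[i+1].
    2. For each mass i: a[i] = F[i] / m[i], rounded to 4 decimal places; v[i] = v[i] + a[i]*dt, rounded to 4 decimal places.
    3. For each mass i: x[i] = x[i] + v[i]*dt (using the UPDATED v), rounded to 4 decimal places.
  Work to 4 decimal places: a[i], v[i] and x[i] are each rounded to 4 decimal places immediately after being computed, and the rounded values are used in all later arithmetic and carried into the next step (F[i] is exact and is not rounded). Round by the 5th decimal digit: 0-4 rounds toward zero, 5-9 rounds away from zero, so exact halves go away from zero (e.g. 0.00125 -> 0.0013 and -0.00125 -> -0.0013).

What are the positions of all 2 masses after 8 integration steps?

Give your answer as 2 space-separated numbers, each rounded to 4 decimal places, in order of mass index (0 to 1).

Step 0: x=[3.0000 11.0000] v=[0.0000 0.0000]
Step 1: x=[3.2400 10.7600] v=[1.2000 -1.2000]
Step 2: x=[3.6816 10.3184] v=[2.2080 -2.2080]
Step 3: x=[4.2541 9.7459] v=[2.8627 -2.8627]
Step 4: x=[4.8660 9.1340] v=[3.0594 -3.0594]
Step 5: x=[5.4193 8.5807] v=[2.7666 -2.7666]
Step 6: x=[5.8255 8.1745] v=[2.0312 -2.0312]
Step 7: x=[6.0197 7.9803] v=[0.9708 -0.9708]
Step 8: x=[5.9707 8.0293] v=[-0.2450 0.2450]

Answer: 5.9707 8.0293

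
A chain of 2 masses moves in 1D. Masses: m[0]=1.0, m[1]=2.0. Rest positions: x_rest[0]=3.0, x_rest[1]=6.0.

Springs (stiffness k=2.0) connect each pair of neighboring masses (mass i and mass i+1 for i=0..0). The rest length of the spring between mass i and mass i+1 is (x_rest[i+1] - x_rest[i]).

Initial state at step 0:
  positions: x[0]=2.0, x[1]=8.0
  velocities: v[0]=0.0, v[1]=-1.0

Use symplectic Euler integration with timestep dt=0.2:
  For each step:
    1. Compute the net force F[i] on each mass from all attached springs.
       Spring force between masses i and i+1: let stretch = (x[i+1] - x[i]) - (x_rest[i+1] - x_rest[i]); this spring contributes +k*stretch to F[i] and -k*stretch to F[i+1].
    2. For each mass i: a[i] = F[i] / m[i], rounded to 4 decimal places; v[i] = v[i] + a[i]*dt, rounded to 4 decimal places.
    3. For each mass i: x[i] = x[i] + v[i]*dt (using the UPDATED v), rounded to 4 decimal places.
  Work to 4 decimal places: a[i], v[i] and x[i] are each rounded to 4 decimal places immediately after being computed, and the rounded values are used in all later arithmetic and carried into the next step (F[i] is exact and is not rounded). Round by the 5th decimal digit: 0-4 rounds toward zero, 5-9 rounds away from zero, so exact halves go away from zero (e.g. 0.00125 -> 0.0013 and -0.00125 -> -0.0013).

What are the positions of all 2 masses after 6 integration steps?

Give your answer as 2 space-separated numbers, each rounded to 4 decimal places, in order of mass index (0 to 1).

Step 0: x=[2.0000 8.0000] v=[0.0000 -1.0000]
Step 1: x=[2.2400 7.6800] v=[1.2000 -1.6000]
Step 2: x=[2.6752 7.2624] v=[2.1760 -2.0880]
Step 3: x=[3.2374 6.7813] v=[2.8109 -2.4054]
Step 4: x=[3.8431 6.2785] v=[3.0285 -2.5142]
Step 5: x=[4.4036 5.7982] v=[2.8027 -2.4013]
Step 6: x=[4.8357 5.3822] v=[2.1605 -2.0802]

Answer: 4.8357 5.3822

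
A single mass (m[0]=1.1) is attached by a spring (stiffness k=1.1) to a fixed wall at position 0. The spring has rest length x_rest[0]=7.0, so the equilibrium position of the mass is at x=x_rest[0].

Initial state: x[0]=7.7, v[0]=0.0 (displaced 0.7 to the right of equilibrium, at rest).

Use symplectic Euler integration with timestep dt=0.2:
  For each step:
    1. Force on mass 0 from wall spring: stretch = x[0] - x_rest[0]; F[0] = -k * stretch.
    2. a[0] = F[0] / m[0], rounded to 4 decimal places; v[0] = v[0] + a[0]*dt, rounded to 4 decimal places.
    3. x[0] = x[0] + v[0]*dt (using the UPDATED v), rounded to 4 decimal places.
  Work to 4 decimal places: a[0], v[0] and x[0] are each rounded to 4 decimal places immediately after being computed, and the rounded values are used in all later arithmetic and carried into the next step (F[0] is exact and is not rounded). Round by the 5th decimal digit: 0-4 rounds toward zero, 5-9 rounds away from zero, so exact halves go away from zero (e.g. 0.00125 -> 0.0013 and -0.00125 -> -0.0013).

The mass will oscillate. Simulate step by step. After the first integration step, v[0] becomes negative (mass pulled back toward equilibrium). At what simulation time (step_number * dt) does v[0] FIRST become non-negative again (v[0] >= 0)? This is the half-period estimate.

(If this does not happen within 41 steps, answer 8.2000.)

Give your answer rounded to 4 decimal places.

Step 0: x=[7.7000] v=[0.0000]
Step 1: x=[7.6720] v=[-0.1400]
Step 2: x=[7.6171] v=[-0.2744]
Step 3: x=[7.5375] v=[-0.3978]
Step 4: x=[7.4364] v=[-0.5053]
Step 5: x=[7.3179] v=[-0.5926]
Step 6: x=[7.1867] v=[-0.6562]
Step 7: x=[7.0480] v=[-0.6935]
Step 8: x=[6.9074] v=[-0.7031]
Step 9: x=[6.7705] v=[-0.6846]
Step 10: x=[6.6428] v=[-0.6387]
Step 11: x=[6.5293] v=[-0.5673]
Step 12: x=[6.4347] v=[-0.4732]
Step 13: x=[6.3627] v=[-0.3601]
Step 14: x=[6.3162] v=[-0.2326]
Step 15: x=[6.2970] v=[-0.0958]
Step 16: x=[6.3060] v=[0.0448]
First v>=0 after going negative at step 16, time=3.2000

Answer: 3.2000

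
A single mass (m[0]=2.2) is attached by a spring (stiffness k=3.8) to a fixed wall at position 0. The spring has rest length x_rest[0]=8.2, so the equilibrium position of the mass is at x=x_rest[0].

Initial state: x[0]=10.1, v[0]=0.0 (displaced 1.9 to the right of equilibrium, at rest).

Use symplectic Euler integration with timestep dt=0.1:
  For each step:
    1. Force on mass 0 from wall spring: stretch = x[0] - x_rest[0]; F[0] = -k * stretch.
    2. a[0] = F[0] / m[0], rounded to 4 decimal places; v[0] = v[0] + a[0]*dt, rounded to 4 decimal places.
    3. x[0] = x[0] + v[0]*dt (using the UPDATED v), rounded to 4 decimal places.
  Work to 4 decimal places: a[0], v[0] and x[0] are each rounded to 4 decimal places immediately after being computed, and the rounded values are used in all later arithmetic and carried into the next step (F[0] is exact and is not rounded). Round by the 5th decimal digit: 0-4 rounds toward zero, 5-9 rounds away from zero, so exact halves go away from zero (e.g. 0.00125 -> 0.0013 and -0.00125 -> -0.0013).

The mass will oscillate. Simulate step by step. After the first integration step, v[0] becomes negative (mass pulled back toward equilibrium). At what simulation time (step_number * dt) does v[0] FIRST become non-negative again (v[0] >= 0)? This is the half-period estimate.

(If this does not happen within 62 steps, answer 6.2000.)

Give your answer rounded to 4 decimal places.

Answer: 2.4000

Derivation:
Step 0: x=[10.1000] v=[0.0000]
Step 1: x=[10.0672] v=[-0.3282]
Step 2: x=[10.0021] v=[-0.6507]
Step 3: x=[9.9059] v=[-0.9620]
Step 4: x=[9.7802] v=[-1.2567]
Step 5: x=[9.6272] v=[-1.5296]
Step 6: x=[9.4496] v=[-1.7761]
Step 7: x=[9.2504] v=[-1.9919]
Step 8: x=[9.0331] v=[-2.1733]
Step 9: x=[8.8014] v=[-2.3172]
Step 10: x=[8.5593] v=[-2.4211]
Step 11: x=[8.3110] v=[-2.4832]
Step 12: x=[8.0608] v=[-2.5024]
Step 13: x=[7.8130] v=[-2.4784]
Step 14: x=[7.5718] v=[-2.4116]
Step 15: x=[7.3415] v=[-2.3031]
Step 16: x=[7.1260] v=[-2.1548]
Step 17: x=[6.9291] v=[-1.9693]
Step 18: x=[6.7541] v=[-1.7498]
Step 19: x=[6.6041] v=[-1.5001]
Step 20: x=[6.4817] v=[-1.2244]
Step 21: x=[6.3889] v=[-0.9276]
Step 22: x=[6.3274] v=[-0.6148]
Step 23: x=[6.2983] v=[-0.2914]
Step 24: x=[6.3020] v=[0.0371]
First v>=0 after going negative at step 24, time=2.4000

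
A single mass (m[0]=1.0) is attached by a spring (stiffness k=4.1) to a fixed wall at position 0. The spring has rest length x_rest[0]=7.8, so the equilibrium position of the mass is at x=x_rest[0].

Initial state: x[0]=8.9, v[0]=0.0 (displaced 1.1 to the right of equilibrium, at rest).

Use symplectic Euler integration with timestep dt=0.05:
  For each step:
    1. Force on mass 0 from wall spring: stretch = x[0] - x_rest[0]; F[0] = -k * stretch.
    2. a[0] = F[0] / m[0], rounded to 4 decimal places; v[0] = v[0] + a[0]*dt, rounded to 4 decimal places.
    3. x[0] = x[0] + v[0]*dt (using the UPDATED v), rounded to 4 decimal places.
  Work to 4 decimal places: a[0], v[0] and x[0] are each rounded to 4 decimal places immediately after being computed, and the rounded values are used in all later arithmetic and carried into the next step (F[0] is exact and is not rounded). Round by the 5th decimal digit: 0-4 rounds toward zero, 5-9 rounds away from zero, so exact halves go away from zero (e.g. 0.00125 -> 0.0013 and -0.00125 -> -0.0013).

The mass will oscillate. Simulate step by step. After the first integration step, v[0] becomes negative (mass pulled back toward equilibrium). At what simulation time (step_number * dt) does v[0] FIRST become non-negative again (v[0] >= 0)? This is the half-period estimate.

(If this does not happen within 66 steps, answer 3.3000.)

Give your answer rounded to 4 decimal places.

Answer: 1.6000

Derivation:
Step 0: x=[8.9000] v=[0.0000]
Step 1: x=[8.8887] v=[-0.2255]
Step 2: x=[8.8663] v=[-0.4487]
Step 3: x=[8.8329] v=[-0.6673]
Step 4: x=[8.7890] v=[-0.8790]
Step 5: x=[8.7349] v=[-1.0817]
Step 6: x=[8.6712] v=[-1.2734]
Step 7: x=[8.5986] v=[-1.4520]
Step 8: x=[8.5178] v=[-1.6157]
Step 9: x=[8.4297] v=[-1.7629]
Step 10: x=[8.3351] v=[-1.8920]
Step 11: x=[8.2350] v=[-2.0017]
Step 12: x=[8.1305] v=[-2.0909]
Step 13: x=[8.0226] v=[-2.1587]
Step 14: x=[7.9124] v=[-2.2043]
Step 15: x=[7.8010] v=[-2.2273]
Step 16: x=[7.6896] v=[-2.2275]
Step 17: x=[7.5794] v=[-2.2049]
Step 18: x=[7.4714] v=[-2.1597]
Step 19: x=[7.3668] v=[-2.0923]
Step 20: x=[7.2666] v=[-2.0035]
Step 21: x=[7.1719] v=[-1.8942]
Step 22: x=[7.0836] v=[-1.7654]
Step 23: x=[7.0027] v=[-1.6185]
Step 24: x=[6.9299] v=[-1.4551]
Step 25: x=[6.8661] v=[-1.2767]
Step 26: x=[6.8118] v=[-1.0853]
Step 27: x=[6.7677] v=[-0.8827]
Step 28: x=[6.7341] v=[-0.6711]
Step 29: x=[6.7115] v=[-0.4526]
Step 30: x=[6.7000] v=[-0.2295]
Step 31: x=[6.6998] v=[-0.0040]
Step 32: x=[6.7109] v=[0.2215]
First v>=0 after going negative at step 32, time=1.6000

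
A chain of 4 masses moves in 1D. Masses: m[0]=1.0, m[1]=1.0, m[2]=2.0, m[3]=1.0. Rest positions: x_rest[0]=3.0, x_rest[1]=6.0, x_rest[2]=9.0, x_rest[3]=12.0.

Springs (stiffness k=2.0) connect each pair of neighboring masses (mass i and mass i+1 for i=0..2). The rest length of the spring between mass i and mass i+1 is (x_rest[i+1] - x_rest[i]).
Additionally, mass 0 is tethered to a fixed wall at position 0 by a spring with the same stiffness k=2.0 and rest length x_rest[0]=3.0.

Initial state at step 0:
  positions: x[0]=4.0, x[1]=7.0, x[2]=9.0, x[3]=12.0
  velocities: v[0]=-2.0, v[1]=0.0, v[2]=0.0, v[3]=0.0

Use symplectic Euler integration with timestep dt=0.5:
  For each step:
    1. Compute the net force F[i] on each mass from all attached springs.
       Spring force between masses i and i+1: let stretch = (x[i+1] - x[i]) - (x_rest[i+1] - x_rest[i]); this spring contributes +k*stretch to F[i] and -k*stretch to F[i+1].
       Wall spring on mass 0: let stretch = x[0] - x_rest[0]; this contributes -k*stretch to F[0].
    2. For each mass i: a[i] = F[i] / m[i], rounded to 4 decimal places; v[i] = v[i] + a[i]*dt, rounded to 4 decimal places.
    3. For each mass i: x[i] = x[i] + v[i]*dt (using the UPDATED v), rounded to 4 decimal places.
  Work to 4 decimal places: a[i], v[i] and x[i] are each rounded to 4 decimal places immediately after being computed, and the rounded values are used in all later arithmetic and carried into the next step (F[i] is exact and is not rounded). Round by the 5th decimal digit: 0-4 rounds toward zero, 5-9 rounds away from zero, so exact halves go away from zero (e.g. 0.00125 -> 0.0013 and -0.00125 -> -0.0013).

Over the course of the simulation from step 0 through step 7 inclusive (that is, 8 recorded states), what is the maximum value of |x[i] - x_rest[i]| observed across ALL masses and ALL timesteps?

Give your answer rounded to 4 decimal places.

Step 0: x=[4.0000 7.0000 9.0000 12.0000] v=[-2.0000 0.0000 0.0000 0.0000]
Step 1: x=[2.5000 6.5000 9.2500 12.0000] v=[-3.0000 -1.0000 0.5000 0.0000]
Step 2: x=[1.7500 5.3750 9.5000 12.1250] v=[-1.5000 -2.2500 0.5000 0.2500]
Step 3: x=[1.9375 4.5000 9.3750 12.4375] v=[0.3750 -1.7500 -0.2500 0.6250]
Step 4: x=[2.4375 4.7813 8.7969 12.7188] v=[1.0000 0.5625 -1.1563 0.5625]
Step 5: x=[2.8907 5.8985 8.1953 12.5391] v=[0.9063 2.2343 -1.2032 -0.3594]
Step 6: x=[3.4024 6.6602 8.1055 11.6875] v=[1.0234 1.5233 -0.1797 -1.7032]
Step 7: x=[3.8418 6.5156 8.5499 10.5449] v=[0.8788 -0.2892 0.8887 -2.2852]
Max displacement = 1.5000

Answer: 1.5000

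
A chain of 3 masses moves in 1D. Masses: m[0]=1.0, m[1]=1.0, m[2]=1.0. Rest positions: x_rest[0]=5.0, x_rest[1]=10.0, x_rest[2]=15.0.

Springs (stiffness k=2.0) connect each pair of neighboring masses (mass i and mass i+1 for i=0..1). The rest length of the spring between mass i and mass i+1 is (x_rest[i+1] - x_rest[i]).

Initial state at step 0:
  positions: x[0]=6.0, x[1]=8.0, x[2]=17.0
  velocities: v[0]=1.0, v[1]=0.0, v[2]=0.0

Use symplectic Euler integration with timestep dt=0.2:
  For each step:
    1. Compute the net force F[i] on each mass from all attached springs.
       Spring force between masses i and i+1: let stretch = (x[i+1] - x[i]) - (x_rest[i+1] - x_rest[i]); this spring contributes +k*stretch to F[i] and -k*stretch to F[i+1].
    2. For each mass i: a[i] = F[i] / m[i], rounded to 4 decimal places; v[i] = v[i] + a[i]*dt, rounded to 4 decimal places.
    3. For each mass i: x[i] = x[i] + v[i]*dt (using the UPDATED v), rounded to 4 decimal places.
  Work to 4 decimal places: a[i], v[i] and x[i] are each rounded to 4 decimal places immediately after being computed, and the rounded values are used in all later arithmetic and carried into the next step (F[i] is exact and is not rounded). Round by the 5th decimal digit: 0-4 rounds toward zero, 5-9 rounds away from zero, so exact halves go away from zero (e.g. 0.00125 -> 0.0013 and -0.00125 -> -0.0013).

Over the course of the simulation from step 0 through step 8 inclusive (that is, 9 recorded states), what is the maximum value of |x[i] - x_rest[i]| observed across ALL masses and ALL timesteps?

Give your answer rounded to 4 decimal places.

Step 0: x=[6.0000 8.0000 17.0000] v=[1.0000 0.0000 0.0000]
Step 1: x=[5.9600 8.5600 16.6800] v=[-0.2000 2.8000 -1.6000]
Step 2: x=[5.7280 9.5616 16.1104] v=[-1.1600 5.0080 -2.8480]
Step 3: x=[5.4027 10.7804 15.4169] v=[-1.6266 6.0941 -3.4675]
Step 4: x=[5.1076 11.9399 14.7525] v=[-1.4755 5.7976 -3.3221]
Step 5: x=[4.9591 12.7778 14.2631] v=[-0.7426 4.1897 -2.4471]
Step 6: x=[5.0361 13.1091 14.0549] v=[0.3849 1.6563 -1.0412]
Step 7: x=[5.3589 12.8702 14.1710] v=[1.6141 -1.1946 0.5805]
Step 8: x=[5.8826 12.1344 14.5830] v=[2.6186 -3.6788 2.0602]
Max displacement = 3.1091

Answer: 3.1091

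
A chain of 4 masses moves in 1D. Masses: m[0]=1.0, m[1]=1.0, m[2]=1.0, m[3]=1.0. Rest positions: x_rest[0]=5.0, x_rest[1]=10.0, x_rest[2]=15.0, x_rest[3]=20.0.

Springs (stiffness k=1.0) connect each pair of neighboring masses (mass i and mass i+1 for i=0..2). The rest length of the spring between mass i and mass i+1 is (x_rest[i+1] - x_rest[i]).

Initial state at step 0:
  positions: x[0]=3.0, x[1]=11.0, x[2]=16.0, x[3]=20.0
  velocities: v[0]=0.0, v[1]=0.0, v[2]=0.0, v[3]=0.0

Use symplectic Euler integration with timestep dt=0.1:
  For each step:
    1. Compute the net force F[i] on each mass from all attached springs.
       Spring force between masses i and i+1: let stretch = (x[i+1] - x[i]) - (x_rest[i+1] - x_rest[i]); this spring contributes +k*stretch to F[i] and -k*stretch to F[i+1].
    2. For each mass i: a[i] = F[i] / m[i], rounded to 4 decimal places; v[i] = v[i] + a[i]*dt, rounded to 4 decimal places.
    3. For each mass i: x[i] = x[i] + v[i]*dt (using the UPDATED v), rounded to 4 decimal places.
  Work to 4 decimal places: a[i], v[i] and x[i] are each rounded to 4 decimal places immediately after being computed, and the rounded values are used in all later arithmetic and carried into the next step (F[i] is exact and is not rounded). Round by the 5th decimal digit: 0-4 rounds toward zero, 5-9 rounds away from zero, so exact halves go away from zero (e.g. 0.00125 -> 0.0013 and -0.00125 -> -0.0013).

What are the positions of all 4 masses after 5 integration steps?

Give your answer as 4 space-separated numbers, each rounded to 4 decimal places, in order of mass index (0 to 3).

Step 0: x=[3.0000 11.0000 16.0000 20.0000] v=[0.0000 0.0000 0.0000 0.0000]
Step 1: x=[3.0300 10.9700 15.9900 20.0100] v=[0.3000 -0.3000 -0.1000 0.1000]
Step 2: x=[3.0894 10.9108 15.9700 20.0298] v=[0.5940 -0.5920 -0.2000 0.1980]
Step 3: x=[3.1770 10.8240 15.9400 20.0590] v=[0.8761 -0.8682 -0.2999 0.2920]
Step 4: x=[3.2911 10.7119 15.9000 20.0970] v=[1.1408 -1.1213 -0.3996 0.3801]
Step 5: x=[3.4294 10.5774 15.8501 20.1430] v=[1.3829 -1.3446 -0.4987 0.4604]

Answer: 3.4294 10.5774 15.8501 20.1430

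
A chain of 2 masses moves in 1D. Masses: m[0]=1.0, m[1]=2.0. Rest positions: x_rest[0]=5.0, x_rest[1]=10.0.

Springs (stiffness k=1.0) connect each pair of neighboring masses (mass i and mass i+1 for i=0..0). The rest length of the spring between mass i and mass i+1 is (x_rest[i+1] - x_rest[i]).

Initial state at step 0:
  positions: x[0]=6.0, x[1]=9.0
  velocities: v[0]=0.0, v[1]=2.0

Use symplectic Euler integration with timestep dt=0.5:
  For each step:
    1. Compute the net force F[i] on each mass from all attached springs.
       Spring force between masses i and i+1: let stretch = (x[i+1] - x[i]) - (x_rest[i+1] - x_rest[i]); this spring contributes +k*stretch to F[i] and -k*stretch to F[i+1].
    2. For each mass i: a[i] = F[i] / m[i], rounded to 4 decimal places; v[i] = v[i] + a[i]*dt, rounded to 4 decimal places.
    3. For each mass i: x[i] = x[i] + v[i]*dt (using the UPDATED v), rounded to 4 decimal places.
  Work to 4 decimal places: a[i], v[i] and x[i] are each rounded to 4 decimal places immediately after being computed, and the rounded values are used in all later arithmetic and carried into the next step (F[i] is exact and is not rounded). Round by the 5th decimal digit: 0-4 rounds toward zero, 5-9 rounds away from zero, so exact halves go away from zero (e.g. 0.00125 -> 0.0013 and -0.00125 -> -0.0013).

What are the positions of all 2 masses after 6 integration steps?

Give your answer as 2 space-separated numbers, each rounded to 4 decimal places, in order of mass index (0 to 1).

Step 0: x=[6.0000 9.0000] v=[0.0000 2.0000]
Step 1: x=[5.5000 10.2500] v=[-1.0000 2.5000]
Step 2: x=[4.9375 11.5313] v=[-1.1250 2.5625]
Step 3: x=[4.7735 12.6134] v=[-0.3281 2.1641]
Step 4: x=[5.3195 13.3405] v=[1.0919 1.4541]
Step 5: x=[6.6207 13.6900] v=[2.6024 0.6989]
Step 6: x=[8.4393 13.7808] v=[3.6371 0.1816]

Answer: 8.4393 13.7808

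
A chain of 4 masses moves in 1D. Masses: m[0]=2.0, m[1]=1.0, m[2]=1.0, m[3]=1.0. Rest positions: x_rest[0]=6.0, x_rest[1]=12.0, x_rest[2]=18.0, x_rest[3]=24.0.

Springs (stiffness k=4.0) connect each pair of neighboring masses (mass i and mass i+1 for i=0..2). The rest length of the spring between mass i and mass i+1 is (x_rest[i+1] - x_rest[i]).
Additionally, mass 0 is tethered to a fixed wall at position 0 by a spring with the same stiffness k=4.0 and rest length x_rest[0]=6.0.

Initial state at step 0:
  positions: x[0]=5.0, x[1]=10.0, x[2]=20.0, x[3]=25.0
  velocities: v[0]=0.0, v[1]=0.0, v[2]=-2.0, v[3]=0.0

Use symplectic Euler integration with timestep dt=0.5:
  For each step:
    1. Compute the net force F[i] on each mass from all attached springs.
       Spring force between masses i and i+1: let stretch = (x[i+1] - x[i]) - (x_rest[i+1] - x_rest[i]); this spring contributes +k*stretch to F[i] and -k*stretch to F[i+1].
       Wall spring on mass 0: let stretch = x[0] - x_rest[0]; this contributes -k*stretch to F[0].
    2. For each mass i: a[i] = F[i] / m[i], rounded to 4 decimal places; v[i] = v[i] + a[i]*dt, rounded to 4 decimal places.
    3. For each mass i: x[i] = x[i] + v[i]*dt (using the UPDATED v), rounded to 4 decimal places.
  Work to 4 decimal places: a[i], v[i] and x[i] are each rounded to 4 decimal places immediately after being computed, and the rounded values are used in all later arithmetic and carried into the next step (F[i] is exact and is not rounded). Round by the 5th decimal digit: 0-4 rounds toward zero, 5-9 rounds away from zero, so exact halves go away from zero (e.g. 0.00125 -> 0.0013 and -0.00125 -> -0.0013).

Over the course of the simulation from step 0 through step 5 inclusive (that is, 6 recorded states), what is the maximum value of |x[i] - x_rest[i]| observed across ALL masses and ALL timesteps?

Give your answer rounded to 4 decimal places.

Step 0: x=[5.0000 10.0000 20.0000 25.0000] v=[0.0000 0.0000 -2.0000 0.0000]
Step 1: x=[5.0000 15.0000 14.0000 26.0000] v=[0.0000 10.0000 -12.0000 2.0000]
Step 2: x=[7.5000 9.0000 21.0000 21.0000] v=[5.0000 -12.0000 14.0000 -10.0000]
Step 3: x=[7.0000 13.5000 16.0000 22.0000] v=[-1.0000 9.0000 -10.0000 2.0000]
Step 4: x=[6.2500 14.0000 14.5000 23.0000] v=[-1.5000 1.0000 -3.0000 2.0000]
Step 5: x=[6.2500 7.2500 21.0000 21.5000] v=[0.0000 -13.5000 13.0000 -3.0000]
Max displacement = 4.7500

Answer: 4.7500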